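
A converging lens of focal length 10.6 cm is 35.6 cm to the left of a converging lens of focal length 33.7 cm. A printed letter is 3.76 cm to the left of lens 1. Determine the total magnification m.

Lens 1: 1/d_i1 = 1/(10.6) − 1/(3.76) = -0.1716, so d_i1 = -5.827 cm; m₁ = −d_i1/d_o1 = +1.550.
d_o2 = 35.6 − (-5.827) = 41.43 cm.
Lens 2: 1/d_i2 = 1/(33.7) − 1/(41.43) = 0.005536, so d_i2 = 180.6 cm; m₂ = −d_i2/d_o2 = -4.360.
m = m₁·m₂ = (+1.550)(-4.360) = -6.76.

m = -6.76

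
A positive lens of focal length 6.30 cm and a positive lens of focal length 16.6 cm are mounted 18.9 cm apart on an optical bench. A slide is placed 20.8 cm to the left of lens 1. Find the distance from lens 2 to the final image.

24.3 cm

Lens 1: 1/d_i1 = 1/f₁ − 1/d_o1 = 1/(6.30) − 1/(20.8) = 0.1107, so d_i1 = 9.037 cm.
The intermediate image is 9.037 cm to the right of lens 1, which is 18.9 − (9.037) = 9.863 cm to the left of lens 2, so d_o2 = +9.863 cm.
Lens 2: 1/d_i2 = 1/f₂ − 1/d_o2 = 1/(16.6) − 1/(9.863) = -0.04115, so d_i2 = -24.3 cm.
The final image is virtual, 24.3 cm to the left of lens 2 (overall magnification ≈ -1.1).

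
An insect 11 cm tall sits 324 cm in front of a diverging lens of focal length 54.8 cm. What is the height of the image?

1.59 cm

For a diverging lens, f = -54.8 cm.
1/d_i = 1/f − 1/d_o = 1/(-54.80) − 1/(324) = -0.02133, so d_i = -46.87 cm.
m = −d_i/d_o = +0.1447.
|h_i| = |m|·h_o = 0.1447 × 11 = 1.59 cm. The image is virtual, upright and reduced, on the same side as the object.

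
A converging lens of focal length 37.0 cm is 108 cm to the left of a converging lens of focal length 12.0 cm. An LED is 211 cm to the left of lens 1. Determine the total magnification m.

m = +0.0499

Lens 1: 1/d_i1 = 1/(37.0) − 1/(211) = 0.02229, so d_i1 = 44.87 cm; m₁ = −d_i1/d_o1 = -0.2127.
d_o2 = 108 − (44.87) = 63.13 cm.
Lens 2: 1/d_i2 = 1/(12.0) − 1/(63.13) = 0.06749, so d_i2 = 14.82 cm; m₂ = −d_i2/d_o2 = -0.2347.
m = m₁·m₂ = (-0.2127)(-0.2347) = +0.0499.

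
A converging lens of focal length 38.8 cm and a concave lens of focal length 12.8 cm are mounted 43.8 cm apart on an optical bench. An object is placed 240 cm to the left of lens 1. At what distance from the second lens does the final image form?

Lens 1: 1/d_i1 = 1/f₁ − 1/d_o1 = 1/(38.8) − 1/(240) = 0.02161, so d_i1 = 46.28 cm.
The intermediate image is 46.28 cm to the right of lens 1, which lies 2.480 cm to the right of lens 2 — a virtual object — so d_o2 = −2.480 cm.
Lens 2 is diverging, so f₂ = −12.8 cm.
Lens 2: 1/d_i2 = 1/f₂ − 1/d_o2 = 1/(-12.8) − 1/(-2.480) = 0.3251, so d_i2 = 3.08 cm.
The final image is real, 3.08 cm to the right of lens 2 (overall magnification ≈ -0.24).

3.08 cm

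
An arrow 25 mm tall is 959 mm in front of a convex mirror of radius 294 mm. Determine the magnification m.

m = +0.133

f = R/2 = 294/2 = 147.0 mm; for a convex mirror, f = -147.0 mm.
1/d_i = 1/f − 1/d_o = 1/(-147.0) − 1/(959) = -0.007845, so d_i = -127.5 mm.
m = −d_i/d_o = −(-127.5)/(959) = +0.133.
The image is virtual, upright and reduced, behind the mirror.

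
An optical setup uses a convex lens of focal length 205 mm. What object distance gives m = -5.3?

m = −d_i/d_o ⇒ d_i = −m·d_o.
1/f = 1/d_o + 1/d_i = 1/d_o − 1/(m·d_o) = (1 − 1/m)/d_o, so d_o = f(1 − 1/m) = (205.0)(1 − 1/(-5.3)) = 244 mm.

244 mm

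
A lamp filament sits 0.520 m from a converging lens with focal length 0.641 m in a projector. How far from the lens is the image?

Thin-lens equation: 1/d_i = 1/f − 1/d_o = 1/(0.6410) − 1/(0.520) = 1.560 − 1.923 = -0.3630, so d_i = -2.75 m.
The image is virtual, upright and enlarged, on the same side as the object.

2.75 m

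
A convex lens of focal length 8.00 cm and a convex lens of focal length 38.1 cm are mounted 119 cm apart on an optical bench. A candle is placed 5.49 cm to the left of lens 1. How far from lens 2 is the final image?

Lens 1: 1/d_i1 = 1/f₁ − 1/d_o1 = 1/(8.00) − 1/(5.49) = -0.05715, so d_i1 = -17.50 cm.
The intermediate image is 17.50 cm to the left of lens 1 (virtual), which is 119 − (-17.50) = 136.5 cm to the left of lens 2, so d_o2 = +136.5 cm.
Lens 2: 1/d_i2 = 1/f₂ − 1/d_o2 = 1/(38.1) − 1/(136.5) = 0.01892, so d_i2 = 52.9 cm.
The final image is real, 52.9 cm to the right of lens 2 (overall magnification ≈ -1.2).

52.9 cm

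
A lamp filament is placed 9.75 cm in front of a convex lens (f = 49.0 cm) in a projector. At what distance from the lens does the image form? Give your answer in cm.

12.2 cm

Thin-lens equation: 1/d_i = 1/f − 1/d_o = 1/(49.00) − 1/(9.75) = 0.02041 − 0.1026 = -0.08216, so d_i = -12.2 cm.
The image is virtual, upright and enlarged, on the same side as the object.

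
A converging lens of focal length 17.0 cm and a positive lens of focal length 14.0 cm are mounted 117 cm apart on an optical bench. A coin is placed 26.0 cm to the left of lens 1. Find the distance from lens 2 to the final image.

Lens 1: 1/d_i1 = 1/f₁ − 1/d_o1 = 1/(17.0) − 1/(26.0) = 0.02036, so d_i1 = 49.11 cm.
The intermediate image is 49.11 cm to the right of lens 1, which is 117 − (49.11) = 67.89 cm to the left of lens 2, so d_o2 = +67.89 cm.
Lens 2: 1/d_i2 = 1/f₂ − 1/d_o2 = 1/(14.0) − 1/(67.89) = 0.05670, so d_i2 = 17.6 cm.
The final image is real, 17.6 cm to the right of lens 2 (overall magnification ≈ 0.49).

17.6 cm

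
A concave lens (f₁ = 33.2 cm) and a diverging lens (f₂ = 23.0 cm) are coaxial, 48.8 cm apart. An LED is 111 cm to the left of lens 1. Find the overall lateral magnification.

m = +0.0544

f₁ = −33.2 cm (diverging).
Lens 1: 1/d_i1 = 1/(-33.2) − 1/(111) = -0.03913, so d_i1 = -25.56 cm; m₁ = −d_i1/d_o1 = +0.2303.
d_o2 = 48.8 − (-25.56) = 74.36 cm.
f₂ = −23.0 cm (diverging).
Lens 2: 1/d_i2 = 1/(-23.0) − 1/(74.36) = -0.05693, so d_i2 = -17.57 cm; m₂ = −d_i2/d_o2 = +0.2362.
m = m₁·m₂ = (+0.2303)(+0.2362) = +0.0544.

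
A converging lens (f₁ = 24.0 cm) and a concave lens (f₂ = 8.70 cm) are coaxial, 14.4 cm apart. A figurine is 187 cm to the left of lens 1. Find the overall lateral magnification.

Lens 1: 1/d_i1 = 1/(24.0) − 1/(187) = 0.03632, so d_i1 = 27.53 cm; m₁ = −d_i1/d_o1 = -0.1472.
d_o2 = 14.4 − (27.53) = -13.13 cm (virtual object).
f₂ = −8.70 cm (diverging).
Lens 2: 1/d_i2 = 1/(-8.70) − 1/(-13.13) = -0.03878, so d_i2 = -25.79 cm; m₂ = −d_i2/d_o2 = -1.964.
m = m₁·m₂ = (-0.1472)(-1.964) = +0.289.

m = +0.289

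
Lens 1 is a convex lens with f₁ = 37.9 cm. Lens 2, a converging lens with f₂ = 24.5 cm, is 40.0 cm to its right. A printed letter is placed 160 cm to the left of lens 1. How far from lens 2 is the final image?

6.93 cm

Lens 1: 1/d_i1 = 1/f₁ − 1/d_o1 = 1/(37.9) − 1/(160) = 0.02014, so d_i1 = 49.66 cm.
The intermediate image is 49.66 cm to the right of lens 1, which lies 9.660 cm to the right of lens 2 — a virtual object — so d_o2 = −9.660 cm.
Lens 2: 1/d_i2 = 1/f₂ − 1/d_o2 = 1/(24.5) − 1/(-9.660) = 0.1443, so d_i2 = 6.93 cm.
The final image is real, 6.93 cm to the right of lens 2 (overall magnification ≈ -0.22).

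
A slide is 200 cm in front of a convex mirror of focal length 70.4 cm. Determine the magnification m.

m = +0.260

For a convex mirror, f = -70.4 cm.
1/d_i = 1/f − 1/d_o = 1/(-70.40) − 1/(200) = -0.01920, so d_i = -52.07 cm.
m = −d_i/d_o = −(-52.07)/(200) = +0.260.
The image is virtual, upright and reduced, behind the mirror.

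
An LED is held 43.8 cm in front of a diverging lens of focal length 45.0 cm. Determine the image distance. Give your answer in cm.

For a diverging lens, f = -45.0 cm.
Lens equation: 1/v = 1/f − 1/u = 1/(-45.00) − 1/(43.8) = -0.02222 − 0.02283 = -0.04505, so v = -22.2 cm.
The image is virtual, upright and reduced, on the same side as the object.

22.2 cm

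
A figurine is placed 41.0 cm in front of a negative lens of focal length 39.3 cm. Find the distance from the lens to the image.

For a negative lens, f = -39.3 cm.
Lens equation: 1/d_i = 1/f − 1/d_o = 1/(-39.30) − 1/(41.0) = -0.02545 − 0.02439 = -0.04984, so d_i = -20.1 cm.
The image is virtual, upright and reduced, on the same side as the object.

20.1 cm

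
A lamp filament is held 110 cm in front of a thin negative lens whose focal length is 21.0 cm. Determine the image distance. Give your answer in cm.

For a negative lens, f = -21.0 cm.
Lens equation: 1/d_i = 1/f − 1/d_o = 1/(-21.00) − 1/(110) = -0.04762 − 0.009091 = -0.05671, so d_i = -17.6 cm.
The image is virtual, upright and reduced, on the same side as the object.

17.6 cm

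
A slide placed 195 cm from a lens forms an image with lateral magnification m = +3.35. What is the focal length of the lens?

f = 278 cm (converging)

m = −d_i/d_o ⇒ d_i = −m·d_o = −(+3.35)·(195) = -653.2 cm.
1/f = 1/d_o + 1/d_i = 1/(195) + 1/(-653.2) = 0.003597, so f = 278 cm.
Since f is positive, the lens is converging.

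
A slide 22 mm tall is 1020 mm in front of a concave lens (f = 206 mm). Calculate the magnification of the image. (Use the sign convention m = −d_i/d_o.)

m = +0.168

For a concave lens, f = -206 mm.
1/d_i = 1/f − 1/d_o = 1/(-206.0) − 1/(1020) = -0.005835, so d_i = -171.4 mm.
m = −d_i/d_o = −(-171.4)/(1020) = +0.168.
The image is virtual, upright and reduced, on the same side as the object.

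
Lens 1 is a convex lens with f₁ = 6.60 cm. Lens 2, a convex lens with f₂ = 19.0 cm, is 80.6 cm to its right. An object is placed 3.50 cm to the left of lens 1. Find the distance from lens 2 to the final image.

24.2 cm

Lens 1: 1/d_i1 = 1/f₁ − 1/d_o1 = 1/(6.60) − 1/(3.50) = -0.1342, so d_i1 = -7.452 cm.
The intermediate image is 7.452 cm to the left of lens 1 (virtual), which is 80.6 − (-7.452) = 88.05 cm to the left of lens 2, so d_o2 = +88.05 cm.
Lens 2: 1/d_i2 = 1/f₂ − 1/d_o2 = 1/(19.0) − 1/(88.05) = 0.04127, so d_i2 = 24.2 cm.
The final image is real, 24.2 cm to the right of lens 2 (overall magnification ≈ -0.59).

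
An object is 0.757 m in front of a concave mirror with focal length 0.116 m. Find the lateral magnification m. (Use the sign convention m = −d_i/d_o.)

m = -0.181

1/d_i = 1/f − 1/d_o = 1/(0.1160) − 1/(0.757) = 7.300, so d_i = 0.1370 m.
m = −d_i/d_o = −(0.1370)/(0.757) = -0.181.
The image is real, inverted and reduced, in front of the mirror.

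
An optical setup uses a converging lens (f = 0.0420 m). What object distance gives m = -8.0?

0.0473 m

m = −d_i/d_o ⇒ d_i = −m·d_o.
1/f = 1/d_o + 1/d_i = 1/d_o − 1/(m·d_o) = (1 − 1/m)/d_o, so d_o = f(1 − 1/m) = (0.04200)(1 − 1/(-8.0)) = 0.0473 m.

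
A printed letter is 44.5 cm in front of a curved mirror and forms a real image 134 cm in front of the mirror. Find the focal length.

Real image ⇒ d_i = +134 cm.
1/f = 1/d_o + 1/d_i = 1/(44.5) + 1/(134) = 0.02993, so f = 33.4 cm.
Since f is positive, the curved mirror is concave.

f = 33.4 cm (concave)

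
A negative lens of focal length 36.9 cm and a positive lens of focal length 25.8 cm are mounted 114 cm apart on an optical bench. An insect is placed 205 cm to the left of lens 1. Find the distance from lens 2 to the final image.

31.4 cm

Lens 1 is diverging, so f₁ = −36.9 cm.
Lens 1: 1/d_i1 = 1/f₁ − 1/d_o1 = 1/(-36.9) − 1/(205) = -0.03198, so d_i1 = -31.27 cm.
The intermediate image is 31.27 cm to the left of lens 1 (virtual), which is 114 − (-31.27) = 145.3 cm to the left of lens 2, so d_o2 = +145.3 cm.
Lens 2: 1/d_i2 = 1/f₂ − 1/d_o2 = 1/(25.8) − 1/(145.3) = 0.03188, so d_i2 = 31.4 cm.
The final image is real, 31.4 cm to the right of lens 2 (overall magnification ≈ -0.033).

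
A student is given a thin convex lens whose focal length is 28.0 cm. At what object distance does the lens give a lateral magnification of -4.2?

34.7 cm

m = −d_i/d_o ⇒ d_i = −m·d_o.
1/f = 1/d_o + 1/d_i = 1/d_o − 1/(m·d_o) = (1 − 1/m)/d_o, so d_o = f(1 − 1/m) = (28.00)(1 − 1/(-4.2)) = 34.7 cm.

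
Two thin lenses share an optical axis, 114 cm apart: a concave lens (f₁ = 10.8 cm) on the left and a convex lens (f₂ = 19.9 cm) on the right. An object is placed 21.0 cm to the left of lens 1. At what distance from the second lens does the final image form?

Lens 1 is diverging, so f₁ = −10.8 cm.
Lens 1: 1/d_i1 = 1/f₁ − 1/d_o1 = 1/(-10.8) − 1/(21.0) = -0.1402, so d_i1 = -7.132 cm.
The intermediate image is 7.132 cm to the left of lens 1 (virtual), which is 114 − (-7.132) = 121.1 cm to the left of lens 2, so d_o2 = +121.1 cm.
Lens 2: 1/d_i2 = 1/f₂ − 1/d_o2 = 1/(19.9) − 1/(121.1) = 0.04199, so d_i2 = 23.8 cm.
The final image is real, 23.8 cm to the right of lens 2 (overall magnification ≈ -0.067).

23.8 cm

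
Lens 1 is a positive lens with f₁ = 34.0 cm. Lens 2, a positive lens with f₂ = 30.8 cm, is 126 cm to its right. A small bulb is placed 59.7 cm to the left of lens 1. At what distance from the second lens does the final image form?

Lens 1: 1/d_i1 = 1/f₁ − 1/d_o1 = 1/(34.0) − 1/(59.7) = 0.01266, so d_i1 = 78.98 cm.
The intermediate image is 78.98 cm to the right of lens 1, which is 126 − (78.98) = 47.02 cm to the left of lens 2, so d_o2 = +47.02 cm.
Lens 2: 1/d_i2 = 1/f₂ − 1/d_o2 = 1/(30.8) − 1/(47.02) = 0.01120, so d_i2 = 89.3 cm.
The final image is real, 89.3 cm to the right of lens 2 (overall magnification ≈ 2.5).

89.3 cm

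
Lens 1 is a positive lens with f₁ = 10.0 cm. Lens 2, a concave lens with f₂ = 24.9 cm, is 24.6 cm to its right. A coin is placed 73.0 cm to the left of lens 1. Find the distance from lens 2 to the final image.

8.55 cm

Lens 1: 1/d_i1 = 1/f₁ − 1/d_o1 = 1/(10.0) − 1/(73.0) = 0.08630, so d_i1 = 11.59 cm.
The intermediate image is 11.59 cm to the right of lens 1, which is 24.6 − (11.59) = 13.01 cm to the left of lens 2, so d_o2 = +13.01 cm.
Lens 2 is diverging, so f₂ = −24.9 cm.
Lens 2: 1/d_i2 = 1/f₂ − 1/d_o2 = 1/(-24.9) − 1/(13.01) = -0.1170, so d_i2 = -8.55 cm.
The final image is virtual, 8.55 cm to the left of lens 2 (overall magnification ≈ -0.10).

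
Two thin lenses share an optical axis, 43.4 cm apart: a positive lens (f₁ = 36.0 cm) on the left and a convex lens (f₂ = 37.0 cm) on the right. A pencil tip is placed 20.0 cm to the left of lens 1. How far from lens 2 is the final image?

63.6 cm

Lens 1: 1/d_i1 = 1/f₁ − 1/d_o1 = 1/(36.0) − 1/(20.0) = -0.02222, so d_i1 = -45.00 cm.
The intermediate image is 45.00 cm to the left of lens 1 (virtual), which is 43.4 − (-45.00) = 88.40 cm to the left of lens 2, so d_o2 = +88.40 cm.
Lens 2: 1/d_i2 = 1/f₂ − 1/d_o2 = 1/(37.0) − 1/(88.40) = 0.01571, so d_i2 = 63.6 cm.
The final image is real, 63.6 cm to the right of lens 2 (overall magnification ≈ -1.6).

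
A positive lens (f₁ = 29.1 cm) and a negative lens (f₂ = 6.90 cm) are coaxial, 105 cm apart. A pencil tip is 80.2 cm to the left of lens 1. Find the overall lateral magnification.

m = -0.0593

Lens 1: 1/d_i1 = 1/(29.1) − 1/(80.2) = 0.02190, so d_i1 = 45.67 cm; m₁ = −d_i1/d_o1 = -0.5695.
d_o2 = 105 − (45.67) = 59.33 cm.
f₂ = −6.90 cm (diverging).
Lens 2: 1/d_i2 = 1/(-6.90) − 1/(59.33) = -0.1618, so d_i2 = -6.181 cm; m₂ = −d_i2/d_o2 = +0.1042.
m = m₁·m₂ = (-0.5695)(+0.1042) = -0.0593.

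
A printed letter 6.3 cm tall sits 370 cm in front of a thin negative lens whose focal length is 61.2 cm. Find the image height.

For a negative lens, f = -61.2 cm.
1/d_i = 1/f − 1/d_o = 1/(-61.20) − 1/(370) = -0.01904, so d_i = -52.51 cm.
m = −d_i/d_o = +0.1419.
|h_i| = |m|·h_o = 0.1419 × 6.3 = 0.894 cm. The image is virtual, upright and reduced, on the same side as the object.

0.894 cm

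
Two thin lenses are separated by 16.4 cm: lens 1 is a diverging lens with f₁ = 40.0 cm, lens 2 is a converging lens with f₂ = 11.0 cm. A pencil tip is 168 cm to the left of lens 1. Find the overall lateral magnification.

m = -0.0561

f₁ = −40.0 cm (diverging).
Lens 1: 1/d_i1 = 1/(-40.0) − 1/(168) = -0.03095, so d_i1 = -32.31 cm; m₁ = −d_i1/d_o1 = +0.1923.
d_o2 = 16.4 − (-32.31) = 48.71 cm.
Lens 2: 1/d_i2 = 1/(11.0) − 1/(48.71) = 0.07038, so d_i2 = 14.21 cm; m₂ = −d_i2/d_o2 = -0.2917.
m = m₁·m₂ = (+0.1923)(-0.2917) = -0.0561.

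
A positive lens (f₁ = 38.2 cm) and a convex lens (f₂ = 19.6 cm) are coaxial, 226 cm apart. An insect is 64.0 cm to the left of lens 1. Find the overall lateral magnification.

m = +0.260

Lens 1: 1/d_i1 = 1/(38.2) − 1/(64.0) = 0.01055, so d_i1 = 94.76 cm; m₁ = −d_i1/d_o1 = -1.481.
d_o2 = 226 − (94.76) = 131.2 cm.
Lens 2: 1/d_i2 = 1/(19.6) − 1/(131.2) = 0.04340, so d_i2 = 23.04 cm; m₂ = −d_i2/d_o2 = -0.1756.
m = m₁·m₂ = (-1.481)(-0.1756) = +0.260.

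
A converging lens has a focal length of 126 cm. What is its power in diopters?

P = +0.794 D

f = 126 cm = 1.26 m.
P = 1/f = 1/(1.26 m) = +0.794 D.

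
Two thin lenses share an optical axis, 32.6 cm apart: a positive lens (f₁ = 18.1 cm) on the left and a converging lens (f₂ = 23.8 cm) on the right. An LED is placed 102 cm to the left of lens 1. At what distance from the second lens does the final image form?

Lens 1: 1/d_i1 = 1/f₁ − 1/d_o1 = 1/(18.1) − 1/(102) = 0.04544, so d_i1 = 22.00 cm.
The intermediate image is 22.00 cm to the right of lens 1, which is 32.6 − (22.00) = 10.60 cm to the left of lens 2, so d_o2 = +10.60 cm.
Lens 2: 1/d_i2 = 1/f₂ − 1/d_o2 = 1/(23.8) − 1/(10.60) = -0.05232, so d_i2 = -19.1 cm.
The final image is virtual, 19.1 cm to the left of lens 2 (overall magnification ≈ -0.39).

19.1 cm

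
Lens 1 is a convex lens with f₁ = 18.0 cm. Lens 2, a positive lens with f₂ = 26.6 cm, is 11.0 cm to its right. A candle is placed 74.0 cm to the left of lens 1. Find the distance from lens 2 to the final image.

8.64 cm

Lens 1: 1/d_i1 = 1/f₁ − 1/d_o1 = 1/(18.0) − 1/(74.0) = 0.04204, so d_i1 = 23.79 cm.
The intermediate image is 23.79 cm to the right of lens 1, which lies 12.79 cm to the right of lens 2 — a virtual object — so d_o2 = −12.79 cm.
Lens 2: 1/d_i2 = 1/f₂ − 1/d_o2 = 1/(26.6) − 1/(-12.79) = 0.1158, so d_i2 = 8.64 cm.
The final image is real, 8.64 cm to the right of lens 2 (overall magnification ≈ -0.22).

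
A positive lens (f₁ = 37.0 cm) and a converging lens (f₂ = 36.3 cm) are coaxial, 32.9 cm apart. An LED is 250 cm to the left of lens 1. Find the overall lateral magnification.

Lens 1: 1/d_i1 = 1/(37.0) − 1/(250) = 0.02303, so d_i1 = 43.43 cm; m₁ = −d_i1/d_o1 = -0.1737.
d_o2 = 32.9 − (43.43) = -10.53 cm (virtual object).
Lens 2: 1/d_i2 = 1/(36.3) − 1/(-10.53) = 0.1225, so d_i2 = 8.162 cm; m₂ = −d_i2/d_o2 = +0.7751.
m = m₁·m₂ = (-0.1737)(+0.7751) = -0.135.

m = -0.135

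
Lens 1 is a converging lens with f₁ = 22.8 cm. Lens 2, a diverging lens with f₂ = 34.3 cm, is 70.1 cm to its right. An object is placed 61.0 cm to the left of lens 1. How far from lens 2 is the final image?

Lens 1: 1/d_i1 = 1/f₁ − 1/d_o1 = 1/(22.8) − 1/(61.0) = 0.02747, so d_i1 = 36.41 cm.
The intermediate image is 36.41 cm to the right of lens 1, which is 70.1 − (36.41) = 33.69 cm to the left of lens 2, so d_o2 = +33.69 cm.
Lens 2 is diverging, so f₂ = −34.3 cm.
Lens 2: 1/d_i2 = 1/f₂ − 1/d_o2 = 1/(-34.3) − 1/(33.69) = -0.05884, so d_i2 = -17.0 cm.
The final image is virtual, 17.0 cm to the left of lens 2 (overall magnification ≈ -0.30).

17.0 cm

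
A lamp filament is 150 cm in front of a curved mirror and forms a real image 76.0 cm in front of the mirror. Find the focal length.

Real image ⇒ d_i = +76.0 cm.
1/f = 1/d_o + 1/d_i = 1/(150) + 1/(76.0) = 0.01982, so f = 50.4 cm.
Since f is positive, the curved mirror is concave.

f = 50.4 cm (concave)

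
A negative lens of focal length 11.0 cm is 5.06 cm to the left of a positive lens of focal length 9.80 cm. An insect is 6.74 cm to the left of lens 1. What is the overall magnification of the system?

m = +10.8

f₁ = −11.0 cm (diverging).
Lens 1: 1/d_i1 = 1/(-11.0) − 1/(6.74) = -0.2393, so d_i1 = -4.179 cm; m₁ = −d_i1/d_o1 = +0.6200.
d_o2 = 5.06 − (-4.179) = 9.239 cm.
Lens 2: 1/d_i2 = 1/(9.80) − 1/(9.239) = -0.006196, so d_i2 = -161.4 cm; m₂ = −d_i2/d_o2 = +17.47.
m = m₁·m₂ = (+0.6200)(+17.47) = +10.8.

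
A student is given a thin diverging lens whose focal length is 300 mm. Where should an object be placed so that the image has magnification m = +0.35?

557 mm

For a diverging lens, f = -300 mm.
m = −d_i/d_o ⇒ d_i = −m·d_o.
1/f = 1/d_o + 1/d_i = 1/d_o − 1/(m·d_o) = (1 − 1/m)/d_o, so d_o = f(1 − 1/m) = (-300.0)(1 − 1/(+0.35)) = 557 mm.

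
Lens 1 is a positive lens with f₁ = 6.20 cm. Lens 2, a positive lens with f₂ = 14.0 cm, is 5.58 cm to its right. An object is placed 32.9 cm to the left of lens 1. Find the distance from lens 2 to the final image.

Lens 1: 1/d_i1 = 1/f₁ − 1/d_o1 = 1/(6.20) − 1/(32.9) = 0.1309, so d_i1 = 7.640 cm.
The intermediate image is 7.640 cm to the right of lens 1, which lies 2.060 cm to the right of lens 2 — a virtual object — so d_o2 = −2.060 cm.
Lens 2: 1/d_i2 = 1/f₂ − 1/d_o2 = 1/(14.0) − 1/(-2.060) = 0.5569, so d_i2 = 1.80 cm.
The final image is real, 1.80 cm to the right of lens 2 (overall magnification ≈ -0.20).

1.80 cm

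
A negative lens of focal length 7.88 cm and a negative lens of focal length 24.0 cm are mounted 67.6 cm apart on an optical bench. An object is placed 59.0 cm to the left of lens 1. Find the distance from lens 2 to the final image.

Lens 1 is diverging, so f₁ = −7.88 cm.
Lens 1: 1/d_i1 = 1/f₁ − 1/d_o1 = 1/(-7.88) − 1/(59.0) = -0.1439, so d_i1 = -6.952 cm.
The intermediate image is 6.952 cm to the left of lens 1 (virtual), which is 67.6 − (-6.952) = 74.55 cm to the left of lens 2, so d_o2 = +74.55 cm.
Lens 2 is diverging, so f₂ = −24.0 cm.
Lens 2: 1/d_i2 = 1/f₂ − 1/d_o2 = 1/(-24.0) − 1/(74.55) = -0.05508, so d_i2 = -18.2 cm.
The final image is virtual, 18.2 cm to the left of lens 2 (overall magnification ≈ 0.029).

18.2 cm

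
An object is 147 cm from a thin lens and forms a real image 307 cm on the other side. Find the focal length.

f = 99.4 cm (converging)

Real image ⇒ d_i = +307 cm.
1/f = 1/d_o + 1/d_i = 1/(147) + 1/(307) = 0.01006, so f = 99.4 cm.
Since f is positive, the thin lens is converging.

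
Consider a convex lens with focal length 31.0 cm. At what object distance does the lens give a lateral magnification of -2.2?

45.1 cm

m = −d_i/d_o ⇒ d_i = −m·d_o.
1/f = 1/d_o + 1/d_i = 1/d_o − 1/(m·d_o) = (1 − 1/m)/d_o, so d_o = f(1 − 1/m) = (31.00)(1 − 1/(-2.2)) = 45.1 cm.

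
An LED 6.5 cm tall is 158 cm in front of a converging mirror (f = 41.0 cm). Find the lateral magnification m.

m = -0.350

1/d_i = 1/f − 1/d_o = 1/(41.00) − 1/(158) = 0.01806, so d_i = 55.37 cm.
m = −d_i/d_o = −(55.37)/(158) = -0.350.
The image is real, inverted and reduced, in front of the mirror.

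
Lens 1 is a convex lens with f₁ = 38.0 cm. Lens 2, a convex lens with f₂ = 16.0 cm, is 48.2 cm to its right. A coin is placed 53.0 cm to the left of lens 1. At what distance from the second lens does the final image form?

Lens 1: 1/d_i1 = 1/f₁ − 1/d_o1 = 1/(38.0) − 1/(53.0) = 0.007448, so d_i1 = 134.3 cm.
The intermediate image is 134.3 cm to the right of lens 1, which lies 86.10 cm to the right of lens 2 — a virtual object — so d_o2 = −86.10 cm.
Lens 2: 1/d_i2 = 1/f₂ − 1/d_o2 = 1/(16.0) − 1/(-86.10) = 0.07411, so d_i2 = 13.5 cm.
The final image is real, 13.5 cm to the right of lens 2 (overall magnification ≈ -0.40).

13.5 cm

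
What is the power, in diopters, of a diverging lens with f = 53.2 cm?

For a diverging lens, f = −53.2 cm.
f = -53.2 cm = -0.532 m.
P = 1/f = 1/(-0.532 m) = -1.88 D.

P = -1.88 D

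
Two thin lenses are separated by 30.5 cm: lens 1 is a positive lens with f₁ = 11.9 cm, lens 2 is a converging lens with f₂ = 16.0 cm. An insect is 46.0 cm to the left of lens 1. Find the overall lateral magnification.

m = -3.60

Lens 1: 1/d_i1 = 1/(11.9) − 1/(46.0) = 0.06229, so d_i1 = 16.05 cm; m₁ = −d_i1/d_o1 = -0.3489.
d_o2 = 30.5 − (16.05) = 14.45 cm.
Lens 2: 1/d_i2 = 1/(16.0) − 1/(14.45) = -0.006704, so d_i2 = -149.2 cm; m₂ = −d_i2/d_o2 = +10.32.
m = m₁·m₂ = (-0.3489)(+10.32) = -3.60.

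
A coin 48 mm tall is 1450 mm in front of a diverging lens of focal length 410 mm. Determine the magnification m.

m = +0.220

For a diverging lens, f = -410 mm.
1/d_i = 1/f − 1/d_o = 1/(-410.0) − 1/(1450) = -0.003129, so d_i = -319.6 mm.
m = −d_i/d_o = −(-319.6)/(1450) = +0.220.
The image is virtual, upright and reduced, on the same side as the object.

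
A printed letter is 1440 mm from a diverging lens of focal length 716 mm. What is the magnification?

For a diverging lens, f = -716 mm.
1/d_i = 1/f − 1/d_o = 1/(-716.0) − 1/(1440) = -0.002091, so d_i = -478.2 mm.
m = −d_i/d_o = −(-478.2)/(1440) = +0.332.
The image is virtual, upright and reduced, on the same side as the object.

m = +0.332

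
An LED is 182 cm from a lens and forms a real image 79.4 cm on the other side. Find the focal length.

Real image ⇒ d_i = +79.4 cm.
1/f = 1/d_o + 1/d_i = 1/(182) + 1/(79.4) = 0.01809, so f = 55.3 cm.
Since f is positive, the lens is converging.

f = 55.3 cm (converging)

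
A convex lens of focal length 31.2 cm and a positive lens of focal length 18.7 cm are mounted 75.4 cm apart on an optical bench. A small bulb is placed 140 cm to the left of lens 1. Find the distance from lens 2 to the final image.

39.8 cm

Lens 1: 1/d_i1 = 1/f₁ − 1/d_o1 = 1/(31.2) − 1/(140) = 0.02491, so d_i1 = 40.15 cm.
The intermediate image is 40.15 cm to the right of lens 1, which is 75.4 − (40.15) = 35.25 cm to the left of lens 2, so d_o2 = +35.25 cm.
Lens 2: 1/d_i2 = 1/f₂ − 1/d_o2 = 1/(18.7) − 1/(35.25) = 0.02511, so d_i2 = 39.8 cm.
The final image is real, 39.8 cm to the right of lens 2 (overall magnification ≈ 0.32).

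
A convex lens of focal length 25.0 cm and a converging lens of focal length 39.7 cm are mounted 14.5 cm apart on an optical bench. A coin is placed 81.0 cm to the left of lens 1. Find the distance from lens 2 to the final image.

14.0 cm

Lens 1: 1/d_i1 = 1/f₁ − 1/d_o1 = 1/(25.0) − 1/(81.0) = 0.02765, so d_i1 = 36.16 cm.
The intermediate image is 36.16 cm to the right of lens 1, which lies 21.66 cm to the right of lens 2 — a virtual object — so d_o2 = −21.66 cm.
Lens 2: 1/d_i2 = 1/f₂ − 1/d_o2 = 1/(39.7) − 1/(-21.66) = 0.07136, so d_i2 = 14.0 cm.
The final image is real, 14.0 cm to the right of lens 2 (overall magnification ≈ -0.29).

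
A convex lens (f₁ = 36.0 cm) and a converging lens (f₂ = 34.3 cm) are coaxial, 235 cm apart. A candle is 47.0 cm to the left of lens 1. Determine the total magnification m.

m = +2.39

Lens 1: 1/d_i1 = 1/(36.0) − 1/(47.0) = 0.006501, so d_i1 = 153.8 cm; m₁ = −d_i1/d_o1 = -3.272.
d_o2 = 235 − (153.8) = 81.20 cm.
Lens 2: 1/d_i2 = 1/(34.3) − 1/(81.20) = 0.01684, so d_i2 = 59.39 cm; m₂ = −d_i2/d_o2 = -0.7313.
m = m₁·m₂ = (-3.272)(-0.7313) = +2.39.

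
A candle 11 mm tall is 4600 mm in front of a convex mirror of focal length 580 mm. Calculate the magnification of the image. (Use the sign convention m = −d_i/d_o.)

For a convex mirror, f = -580 mm.
1/d_i = 1/f − 1/d_o = 1/(-580.0) − 1/(4600) = -0.001942, so d_i = -515.1 mm.
m = −d_i/d_o = −(-515.1)/(4600) = +0.112.
The image is virtual, upright and reduced, behind the mirror.

m = +0.112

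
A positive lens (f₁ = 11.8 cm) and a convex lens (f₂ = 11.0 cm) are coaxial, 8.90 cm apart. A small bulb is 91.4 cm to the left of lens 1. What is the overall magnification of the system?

Lens 1: 1/d_i1 = 1/(11.8) − 1/(91.4) = 0.07380, so d_i1 = 13.55 cm; m₁ = −d_i1/d_o1 = -0.1482.
d_o2 = 8.90 − (13.55) = -4.650 cm (virtual object).
Lens 2: 1/d_i2 = 1/(11.0) − 1/(-4.650) = 0.3060, so d_i2 = 3.268 cm; m₂ = −d_i2/d_o2 = +0.7029.
m = m₁·m₂ = (-0.1482)(+0.7029) = -0.104.

m = -0.104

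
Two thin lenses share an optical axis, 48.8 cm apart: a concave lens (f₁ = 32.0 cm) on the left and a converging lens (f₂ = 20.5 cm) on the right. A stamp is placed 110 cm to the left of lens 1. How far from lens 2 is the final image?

Lens 1 is diverging, so f₁ = −32.0 cm.
Lens 1: 1/d_i1 = 1/f₁ − 1/d_o1 = 1/(-32.0) − 1/(110) = -0.04034, so d_i1 = -24.79 cm.
The intermediate image is 24.79 cm to the left of lens 1 (virtual), which is 48.8 − (-24.79) = 73.59 cm to the left of lens 2, so d_o2 = +73.59 cm.
Lens 2: 1/d_i2 = 1/f₂ − 1/d_o2 = 1/(20.5) − 1/(73.59) = 0.03519, so d_i2 = 28.4 cm.
The final image is real, 28.4 cm to the right of lens 2 (overall magnification ≈ -0.087).

28.4 cm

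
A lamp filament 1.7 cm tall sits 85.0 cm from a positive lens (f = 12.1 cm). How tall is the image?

1/d_i = 1/f − 1/d_o = 1/(12.10) − 1/(85.0) = 0.07088, so d_i = 14.11 cm.
m = −d_i/d_o = -0.1660.
|h_i| = |m|·h_o = 0.1660 × 1.7 = 0.282 cm. The image is real, inverted and reduced, on the far side of the lens.

0.282 cm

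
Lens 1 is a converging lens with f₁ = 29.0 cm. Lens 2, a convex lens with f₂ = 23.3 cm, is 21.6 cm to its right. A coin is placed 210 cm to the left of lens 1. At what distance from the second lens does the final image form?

Lens 1: 1/d_i1 = 1/f₁ − 1/d_o1 = 1/(29.0) − 1/(210) = 0.02972, so d_i1 = 33.65 cm.
The intermediate image is 33.65 cm to the right of lens 1, which lies 12.05 cm to the right of lens 2 — a virtual object — so d_o2 = −12.05 cm.
Lens 2: 1/d_i2 = 1/f₂ − 1/d_o2 = 1/(23.3) − 1/(-12.05) = 0.1259, so d_i2 = 7.94 cm.
The final image is real, 7.94 cm to the right of lens 2 (overall magnification ≈ -0.11).

7.94 cm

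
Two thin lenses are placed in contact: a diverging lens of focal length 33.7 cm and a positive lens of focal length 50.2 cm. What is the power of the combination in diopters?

P = -0.975 D

P₁ = 1/f₁ = 1/(-0.337 m) = -2.967 D; P₂ = 1/f₂ = 1/(0.502 m) = +1.992 D.
For thin lenses in contact, P = P₁ + P₂ = (-2.967) + (+1.992) = -0.975 D.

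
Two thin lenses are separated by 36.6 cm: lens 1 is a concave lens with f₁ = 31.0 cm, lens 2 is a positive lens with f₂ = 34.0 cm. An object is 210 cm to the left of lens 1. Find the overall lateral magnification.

f₁ = −31.0 cm (diverging).
Lens 1: 1/d_i1 = 1/(-31.0) − 1/(210) = -0.03702, so d_i1 = -27.01 cm; m₁ = −d_i1/d_o1 = +0.1286.
d_o2 = 36.6 − (-27.01) = 63.61 cm.
Lens 2: 1/d_i2 = 1/(34.0) − 1/(63.61) = 0.01369, so d_i2 = 73.04 cm; m₂ = −d_i2/d_o2 = -1.148.
m = m₁·m₂ = (+0.1286)(-1.148) = -0.148.

m = -0.148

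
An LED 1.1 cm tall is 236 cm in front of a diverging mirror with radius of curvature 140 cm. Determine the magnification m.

f = R/2 = 140/2 = 70.00 cm; for a diverging mirror, f = -70.00 cm.
1/d_i = 1/f − 1/d_o = 1/(-70.00) − 1/(236) = -0.01852, so d_i = -53.99 cm.
m = −d_i/d_o = −(-53.99)/(236) = +0.229.
The image is virtual, upright and reduced, behind the mirror.

m = +0.229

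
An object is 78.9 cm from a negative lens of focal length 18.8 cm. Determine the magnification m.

For a negative lens, f = -18.8 cm.
1/d_i = 1/f − 1/d_o = 1/(-18.80) − 1/(78.9) = -0.06587, so d_i = -15.18 cm.
m = −d_i/d_o = −(-15.18)/(78.9) = +0.192.
The image is virtual, upright and reduced, on the same side as the object.

m = +0.192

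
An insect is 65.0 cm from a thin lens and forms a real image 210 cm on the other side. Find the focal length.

f = 49.6 cm (converging)

Real image ⇒ d_i = +210 cm.
1/f = 1/d_o + 1/d_i = 1/(65.0) + 1/(210) = 0.02015, so f = 49.6 cm.
Since f is positive, the thin lens is converging.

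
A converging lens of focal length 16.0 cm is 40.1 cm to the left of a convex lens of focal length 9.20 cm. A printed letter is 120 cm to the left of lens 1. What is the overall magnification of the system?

Lens 1: 1/d_i1 = 1/(16.0) − 1/(120) = 0.05417, so d_i1 = 18.46 cm; m₁ = −d_i1/d_o1 = -0.1538.
d_o2 = 40.1 − (18.46) = 21.64 cm.
Lens 2: 1/d_i2 = 1/(9.20) − 1/(21.64) = 0.06248, so d_i2 = 16.00 cm; m₂ = −d_i2/d_o2 = -0.7395.
m = m₁·m₂ = (-0.1538)(-0.7395) = +0.114.

m = +0.114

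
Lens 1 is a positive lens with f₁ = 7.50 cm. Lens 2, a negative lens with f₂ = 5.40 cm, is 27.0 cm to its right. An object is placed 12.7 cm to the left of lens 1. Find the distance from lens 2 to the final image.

3.33 cm

Lens 1: 1/d_i1 = 1/f₁ − 1/d_o1 = 1/(7.50) − 1/(12.7) = 0.05459, so d_i1 = 18.32 cm.
The intermediate image is 18.32 cm to the right of lens 1, which is 27.0 − (18.32) = 8.680 cm to the left of lens 2, so d_o2 = +8.680 cm.
Lens 2 is diverging, so f₂ = −5.40 cm.
Lens 2: 1/d_i2 = 1/f₂ − 1/d_o2 = 1/(-5.40) − 1/(8.680) = -0.3004, so d_i2 = -3.33 cm.
The final image is virtual, 3.33 cm to the left of lens 2 (overall magnification ≈ -0.55).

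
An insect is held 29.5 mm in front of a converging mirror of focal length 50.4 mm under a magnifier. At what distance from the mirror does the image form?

71.1 mm

Mirror equation: 1/s_i = 1/f − 1/s_o = 1/(50.40) − 1/(29.5) = 0.01984 − 0.03390 = -0.01406, so s_i = -71.1 mm.
The image is virtual, upright and enlarged, behind the mirror.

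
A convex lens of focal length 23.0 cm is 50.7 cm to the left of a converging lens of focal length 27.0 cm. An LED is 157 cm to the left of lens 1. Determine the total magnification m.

Lens 1: 1/d_i1 = 1/(23.0) − 1/(157) = 0.03711, so d_i1 = 26.95 cm; m₁ = −d_i1/d_o1 = -0.1717.
d_o2 = 50.7 − (26.95) = 23.75 cm.
Lens 2: 1/d_i2 = 1/(27.0) − 1/(23.75) = -0.005068, so d_i2 = -197.3 cm; m₂ = −d_i2/d_o2 = +8.308.
m = m₁·m₂ = (-0.1717)(+8.308) = -1.43.

m = -1.43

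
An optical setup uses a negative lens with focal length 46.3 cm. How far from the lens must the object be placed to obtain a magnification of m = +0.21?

For a negative lens, f = -46.3 cm.
m = −d_i/d_o ⇒ d_i = −m·d_o.
1/f = 1/d_o + 1/d_i = 1/d_o − 1/(m·d_o) = (1 − 1/m)/d_o, so d_o = f(1 − 1/m) = (-46.30)(1 − 1/(+0.21)) = 174 cm.

174 cm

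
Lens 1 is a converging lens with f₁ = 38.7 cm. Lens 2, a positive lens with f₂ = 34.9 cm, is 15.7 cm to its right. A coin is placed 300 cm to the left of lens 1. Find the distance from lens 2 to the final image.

15.8 cm

Lens 1: 1/d_i1 = 1/f₁ − 1/d_o1 = 1/(38.7) − 1/(300) = 0.02251, so d_i1 = 44.43 cm.
The intermediate image is 44.43 cm to the right of lens 1, which lies 28.73 cm to the right of lens 2 — a virtual object — so d_o2 = −28.73 cm.
Lens 2: 1/d_i2 = 1/f₂ − 1/d_o2 = 1/(34.9) − 1/(-28.73) = 0.06346, so d_i2 = 15.8 cm.
The final image is real, 15.8 cm to the right of lens 2 (overall magnification ≈ -0.081).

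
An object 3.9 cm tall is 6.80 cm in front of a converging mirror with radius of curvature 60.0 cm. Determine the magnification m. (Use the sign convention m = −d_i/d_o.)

f = R/2 = 60.0/2 = 30.00 cm.
1/d_i = 1/f − 1/d_o = 1/(30.00) − 1/(6.80) = -0.1137, so d_i = -8.793 cm.
m = −d_i/d_o = −(-8.793)/(6.80) = +1.29.
The image is virtual, upright and enlarged, behind the mirror.

m = +1.29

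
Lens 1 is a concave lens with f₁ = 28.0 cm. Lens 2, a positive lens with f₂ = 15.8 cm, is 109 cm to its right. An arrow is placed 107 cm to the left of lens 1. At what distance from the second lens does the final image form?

18.0 cm

Lens 1 is diverging, so f₁ = −28.0 cm.
Lens 1: 1/d_i1 = 1/f₁ − 1/d_o1 = 1/(-28.0) − 1/(107) = -0.04506, so d_i1 = -22.19 cm.
The intermediate image is 22.19 cm to the left of lens 1 (virtual), which is 109 − (-22.19) = 131.2 cm to the left of lens 2, so d_o2 = +131.2 cm.
Lens 2: 1/d_i2 = 1/f₂ − 1/d_o2 = 1/(15.8) − 1/(131.2) = 0.05567, so d_i2 = 18.0 cm.
The final image is real, 18.0 cm to the right of lens 2 (overall magnification ≈ -0.028).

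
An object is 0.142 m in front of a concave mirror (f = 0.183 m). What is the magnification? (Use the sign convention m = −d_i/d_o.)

1/d_i = 1/f − 1/d_o = 1/(0.1830) − 1/(0.142) = -1.578, so d_i = -0.6338 m.
m = −d_i/d_o = −(-0.6338)/(0.142) = +4.46.
The image is virtual, upright and enlarged, behind the mirror.

m = +4.46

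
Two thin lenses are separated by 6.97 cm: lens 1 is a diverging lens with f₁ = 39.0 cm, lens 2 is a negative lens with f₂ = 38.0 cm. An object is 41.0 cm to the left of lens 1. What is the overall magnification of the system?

m = +0.285

f₁ = −39.0 cm (diverging).
Lens 1: 1/d_i1 = 1/(-39.0) − 1/(41.0) = -0.05003, so d_i1 = -19.99 cm; m₁ = −d_i1/d_o1 = +0.4876.
d_o2 = 6.97 − (-19.99) = 26.96 cm.
f₂ = −38.0 cm (diverging).
Lens 2: 1/d_i2 = 1/(-38.0) − 1/(26.96) = -0.06341, so d_i2 = -15.77 cm; m₂ = −d_i2/d_o2 = +0.5850.
m = m₁·m₂ = (+0.4876)(+0.5850) = +0.285.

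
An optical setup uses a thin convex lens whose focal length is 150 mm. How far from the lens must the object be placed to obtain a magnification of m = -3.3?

m = −d_i/d_o ⇒ d_i = −m·d_o.
1/f = 1/d_o + 1/d_i = 1/d_o − 1/(m·d_o) = (1 − 1/m)/d_o, so d_o = f(1 − 1/m) = (150.0)(1 − 1/(-3.3)) = 195 mm.

195 mm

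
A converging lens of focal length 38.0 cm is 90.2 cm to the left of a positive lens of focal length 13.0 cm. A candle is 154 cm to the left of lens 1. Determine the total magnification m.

m = +0.159

Lens 1: 1/d_i1 = 1/(38.0) − 1/(154) = 0.01982, so d_i1 = 50.45 cm; m₁ = −d_i1/d_o1 = -0.3276.
d_o2 = 90.2 − (50.45) = 39.75 cm.
Lens 2: 1/d_i2 = 1/(13.0) − 1/(39.75) = 0.05177, so d_i2 = 19.32 cm; m₂ = −d_i2/d_o2 = -0.4860.
m = m₁·m₂ = (-0.3276)(-0.4860) = +0.159.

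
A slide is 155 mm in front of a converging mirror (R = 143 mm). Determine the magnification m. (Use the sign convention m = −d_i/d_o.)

m = -0.856

f = R/2 = 143/2 = 71.50 mm.
1/d_i = 1/f − 1/d_o = 1/(71.50) − 1/(155) = 0.007534, so d_i = 132.7 mm.
m = −d_i/d_o = −(132.7)/(155) = -0.856.
The image is real, inverted and reduced, in front of the mirror.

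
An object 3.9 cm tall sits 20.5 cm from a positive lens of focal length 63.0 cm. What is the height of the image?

1/d_i = 1/f − 1/d_o = 1/(63.00) − 1/(20.5) = -0.03291, so d_i = -30.39 cm.
m = −d_i/d_o = +1.482.
|h_i| = |m|·h_o = 1.482 × 3.9 = 5.78 cm. The image is virtual, upright and enlarged, on the same side as the object.

5.78 cm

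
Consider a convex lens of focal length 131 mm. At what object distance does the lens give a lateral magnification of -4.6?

159 mm

m = −d_i/d_o ⇒ d_i = −m·d_o.
1/f = 1/d_o + 1/d_i = 1/d_o − 1/(m·d_o) = (1 − 1/m)/d_o, so d_o = f(1 − 1/m) = (131.0)(1 − 1/(-4.6)) = 159 mm.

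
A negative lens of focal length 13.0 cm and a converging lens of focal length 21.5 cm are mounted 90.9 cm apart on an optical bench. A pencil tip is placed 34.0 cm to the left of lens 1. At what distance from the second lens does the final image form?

Lens 1 is diverging, so f₁ = −13.0 cm.
Lens 1: 1/d_i1 = 1/f₁ − 1/d_o1 = 1/(-13.0) − 1/(34.0) = -0.1063, so d_i1 = -9.404 cm.
The intermediate image is 9.404 cm to the left of lens 1 (virtual), which is 90.9 − (-9.404) = 100.3 cm to the left of lens 2, so d_o2 = +100.3 cm.
Lens 2: 1/d_i2 = 1/f₂ − 1/d_o2 = 1/(21.5) − 1/(100.3) = 0.03654, so d_i2 = 27.4 cm.
The final image is real, 27.4 cm to the right of lens 2 (overall magnification ≈ -0.075).

27.4 cm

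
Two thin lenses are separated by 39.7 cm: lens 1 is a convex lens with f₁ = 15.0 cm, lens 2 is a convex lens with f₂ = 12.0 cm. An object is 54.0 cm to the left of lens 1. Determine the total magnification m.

m = +0.666

Lens 1: 1/d_i1 = 1/(15.0) − 1/(54.0) = 0.04815, so d_i1 = 20.77 cm; m₁ = −d_i1/d_o1 = -0.3846.
d_o2 = 39.7 − (20.77) = 18.93 cm.
Lens 2: 1/d_i2 = 1/(12.0) − 1/(18.93) = 0.03051, so d_i2 = 32.78 cm; m₂ = −d_i2/d_o2 = -1.732.
m = m₁·m₂ = (-0.3846)(-1.732) = +0.666.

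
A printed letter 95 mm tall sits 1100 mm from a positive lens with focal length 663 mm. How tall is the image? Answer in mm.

144 mm

1/d_i = 1/f − 1/d_o = 1/(663.0) − 1/(1100) = 0.0005992, so d_i = 1669 mm.
m = −d_i/d_o = -1.517.
|h_i| = |m|·h_o = 1.517 × 95 = 144 mm. The image is real, inverted and enlarged, on the far side of the lens.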